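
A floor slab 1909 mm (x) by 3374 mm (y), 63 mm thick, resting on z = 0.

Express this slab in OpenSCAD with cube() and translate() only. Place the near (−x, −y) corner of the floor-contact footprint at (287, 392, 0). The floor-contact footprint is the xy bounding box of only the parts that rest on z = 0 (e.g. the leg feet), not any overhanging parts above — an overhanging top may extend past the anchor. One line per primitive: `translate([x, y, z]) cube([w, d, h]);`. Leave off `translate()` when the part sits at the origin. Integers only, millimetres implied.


translate([287, 392, 0]) cube([1909, 3374, 63]);


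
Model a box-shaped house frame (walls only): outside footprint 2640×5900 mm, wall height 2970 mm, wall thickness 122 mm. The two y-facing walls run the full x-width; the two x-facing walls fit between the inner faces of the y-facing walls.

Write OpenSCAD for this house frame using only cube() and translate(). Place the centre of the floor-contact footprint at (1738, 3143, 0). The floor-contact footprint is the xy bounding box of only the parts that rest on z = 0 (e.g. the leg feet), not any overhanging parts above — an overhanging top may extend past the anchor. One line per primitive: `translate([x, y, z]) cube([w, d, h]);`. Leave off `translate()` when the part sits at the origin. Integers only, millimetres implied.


translate([418, 193, 0]) cube([2640, 122, 2970]);
translate([418, 5971, 0]) cube([2640, 122, 2970]);
translate([418, 315, 0]) cube([122, 5656, 2970]);
translate([2936, 315, 0]) cube([122, 5656, 2970]);


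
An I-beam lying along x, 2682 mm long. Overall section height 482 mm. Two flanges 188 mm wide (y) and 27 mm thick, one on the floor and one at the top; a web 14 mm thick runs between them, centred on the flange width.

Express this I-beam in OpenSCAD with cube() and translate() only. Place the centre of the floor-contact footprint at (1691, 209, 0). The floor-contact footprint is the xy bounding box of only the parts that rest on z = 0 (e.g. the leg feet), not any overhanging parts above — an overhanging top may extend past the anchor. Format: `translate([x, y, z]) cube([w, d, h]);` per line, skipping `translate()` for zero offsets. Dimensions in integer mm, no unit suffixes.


translate([350, 115, 0]) cube([2682, 188, 27]);
translate([350, 202, 27]) cube([2682, 14, 428]);
translate([350, 115, 455]) cube([2682, 188, 27]);


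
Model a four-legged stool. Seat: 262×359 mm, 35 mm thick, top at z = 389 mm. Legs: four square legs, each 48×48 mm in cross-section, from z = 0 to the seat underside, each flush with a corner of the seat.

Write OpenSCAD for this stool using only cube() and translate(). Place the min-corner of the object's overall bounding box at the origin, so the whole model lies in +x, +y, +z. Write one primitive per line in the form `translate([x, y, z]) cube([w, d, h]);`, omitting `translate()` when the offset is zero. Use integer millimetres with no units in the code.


translate([0, 0, 354]) cube([262, 359, 35]);
cube([48, 48, 354]);
translate([214, 0, 0]) cube([48, 48, 354]);
translate([0, 311, 0]) cube([48, 48, 354]);
translate([214, 311, 0]) cube([48, 48, 354]);


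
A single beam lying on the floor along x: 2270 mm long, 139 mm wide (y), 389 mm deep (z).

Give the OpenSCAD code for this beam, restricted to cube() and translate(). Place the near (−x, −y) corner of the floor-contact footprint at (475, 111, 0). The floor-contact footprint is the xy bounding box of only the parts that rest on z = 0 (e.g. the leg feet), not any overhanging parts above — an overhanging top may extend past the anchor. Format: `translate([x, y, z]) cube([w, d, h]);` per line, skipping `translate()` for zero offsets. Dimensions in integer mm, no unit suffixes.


translate([475, 111, 0]) cube([2270, 139, 389]);


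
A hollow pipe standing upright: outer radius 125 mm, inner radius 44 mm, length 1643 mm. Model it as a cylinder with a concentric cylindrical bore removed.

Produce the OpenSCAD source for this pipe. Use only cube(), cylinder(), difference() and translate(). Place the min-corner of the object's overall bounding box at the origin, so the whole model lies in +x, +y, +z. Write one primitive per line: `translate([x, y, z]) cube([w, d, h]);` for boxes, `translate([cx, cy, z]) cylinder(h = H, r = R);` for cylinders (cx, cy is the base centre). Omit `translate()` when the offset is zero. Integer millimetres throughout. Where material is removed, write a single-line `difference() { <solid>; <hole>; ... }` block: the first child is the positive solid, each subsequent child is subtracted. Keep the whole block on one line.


difference() { translate([125, 125, 0]) cylinder(h = 1643, r = 125); translate([125, 125, 0]) cylinder(h = 1643, r = 44); }


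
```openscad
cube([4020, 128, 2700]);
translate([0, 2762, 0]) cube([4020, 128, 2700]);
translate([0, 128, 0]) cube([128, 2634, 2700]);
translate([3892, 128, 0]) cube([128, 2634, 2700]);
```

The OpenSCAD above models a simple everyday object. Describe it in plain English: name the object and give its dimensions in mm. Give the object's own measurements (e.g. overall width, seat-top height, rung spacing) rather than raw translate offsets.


The wall frame of a small rectangular building: four walls, each 2700 mm tall and 128 mm thick, enclosing a footprint 4020 mm (x) by 2890 mm (y) outside-to-outside, with no floor or roof. The front and back walls (the −y and +y sides) span the full width; the two side walls fit between them.


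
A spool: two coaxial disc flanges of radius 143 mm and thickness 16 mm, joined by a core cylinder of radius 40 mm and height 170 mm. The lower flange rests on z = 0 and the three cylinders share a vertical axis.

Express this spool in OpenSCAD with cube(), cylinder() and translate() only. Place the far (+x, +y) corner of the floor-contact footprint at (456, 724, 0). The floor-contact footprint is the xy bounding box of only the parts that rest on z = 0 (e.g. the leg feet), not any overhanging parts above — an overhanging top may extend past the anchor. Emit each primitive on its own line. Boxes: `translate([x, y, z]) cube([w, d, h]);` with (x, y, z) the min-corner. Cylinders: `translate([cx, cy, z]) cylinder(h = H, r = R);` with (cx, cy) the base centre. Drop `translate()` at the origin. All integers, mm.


translate([313, 581, 0]) cylinder(h = 16, r = 143);
translate([313, 581, 16]) cylinder(h = 170, r = 40);
translate([313, 581, 186]) cylinder(h = 16, r = 143);


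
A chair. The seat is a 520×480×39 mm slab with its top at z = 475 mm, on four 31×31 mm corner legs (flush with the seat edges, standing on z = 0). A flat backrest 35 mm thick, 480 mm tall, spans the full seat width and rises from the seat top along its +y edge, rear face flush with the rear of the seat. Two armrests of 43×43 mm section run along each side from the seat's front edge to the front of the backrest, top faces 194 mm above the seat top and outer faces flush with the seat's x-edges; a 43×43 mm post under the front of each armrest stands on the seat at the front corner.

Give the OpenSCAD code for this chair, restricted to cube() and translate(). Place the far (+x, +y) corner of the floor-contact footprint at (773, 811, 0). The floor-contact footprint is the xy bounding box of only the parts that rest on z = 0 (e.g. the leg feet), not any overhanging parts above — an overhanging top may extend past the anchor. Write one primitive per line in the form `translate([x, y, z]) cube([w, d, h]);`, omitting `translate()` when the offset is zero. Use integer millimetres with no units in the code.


translate([253, 331, 436]) cube([520, 480, 39]);
translate([253, 331, 0]) cube([31, 31, 436]);
translate([742, 331, 0]) cube([31, 31, 436]);
translate([253, 780, 0]) cube([31, 31, 436]);
translate([742, 780, 0]) cube([31, 31, 436]);
translate([253, 776, 475]) cube([520, 35, 480]);
translate([253, 331, 626]) cube([43, 445, 43]);
translate([730, 331, 626]) cube([43, 445, 43]);
translate([253, 331, 475]) cube([43, 43, 151]);
translate([730, 331, 475]) cube([43, 43, 151]);


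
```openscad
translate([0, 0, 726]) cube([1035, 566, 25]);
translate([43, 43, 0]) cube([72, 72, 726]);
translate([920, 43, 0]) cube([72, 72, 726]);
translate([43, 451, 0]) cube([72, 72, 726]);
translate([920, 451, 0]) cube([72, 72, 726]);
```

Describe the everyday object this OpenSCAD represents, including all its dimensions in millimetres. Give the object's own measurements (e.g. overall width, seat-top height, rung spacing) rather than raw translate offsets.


A rectangular dining table. The top is 1035×566×25 mm with its upper surface at z = 751 mm. It stands on four 72×72 mm square legs, each inset 43 mm from the nearest pair of top edges, running from the floor to the underside of the top.


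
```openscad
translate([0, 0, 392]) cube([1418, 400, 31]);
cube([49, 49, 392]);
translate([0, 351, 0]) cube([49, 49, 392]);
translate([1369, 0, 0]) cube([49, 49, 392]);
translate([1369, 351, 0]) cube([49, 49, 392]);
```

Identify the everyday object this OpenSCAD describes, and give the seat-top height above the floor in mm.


A bench. The seat-top height is 423 mm.

A long slab on four corner posts — a bench. The slab sits at z = 392 with thickness 31, so the top is 392 + 31 = 423 mm.


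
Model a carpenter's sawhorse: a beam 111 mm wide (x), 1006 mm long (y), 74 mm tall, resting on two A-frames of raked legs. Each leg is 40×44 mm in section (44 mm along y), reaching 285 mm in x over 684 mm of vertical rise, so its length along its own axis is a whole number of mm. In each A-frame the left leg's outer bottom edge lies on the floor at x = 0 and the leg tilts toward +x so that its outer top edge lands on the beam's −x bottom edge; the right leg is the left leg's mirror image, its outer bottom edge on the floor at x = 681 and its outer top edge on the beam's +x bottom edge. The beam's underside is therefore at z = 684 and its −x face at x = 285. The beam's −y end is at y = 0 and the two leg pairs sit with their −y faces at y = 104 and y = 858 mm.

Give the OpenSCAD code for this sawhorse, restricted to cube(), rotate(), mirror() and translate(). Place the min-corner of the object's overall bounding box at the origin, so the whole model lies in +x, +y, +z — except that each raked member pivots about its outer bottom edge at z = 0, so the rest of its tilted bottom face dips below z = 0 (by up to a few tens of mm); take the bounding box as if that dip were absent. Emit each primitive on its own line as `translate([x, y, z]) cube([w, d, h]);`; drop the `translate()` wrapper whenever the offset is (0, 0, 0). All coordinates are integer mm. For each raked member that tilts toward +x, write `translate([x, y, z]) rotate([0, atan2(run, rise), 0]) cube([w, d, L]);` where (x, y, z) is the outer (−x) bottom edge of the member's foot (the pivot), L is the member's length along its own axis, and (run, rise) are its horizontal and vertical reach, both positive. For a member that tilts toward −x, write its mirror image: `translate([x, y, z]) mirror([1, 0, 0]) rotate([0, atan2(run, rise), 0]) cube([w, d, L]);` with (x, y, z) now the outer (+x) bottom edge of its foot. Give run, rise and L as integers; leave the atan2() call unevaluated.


translate([285, 0, 684]) cube([111, 1006, 74]);
translate([0, 104, 0]) rotate([0, atan2(285, 684), 0]) cube([40, 44, 741]);
translate([681, 104, 0]) mirror([1, 0, 0]) rotate([0, atan2(285, 684), 0]) cube([40, 44, 741]);
translate([0, 858, 0]) rotate([0, atan2(285, 684), 0]) cube([40, 44, 741]);
translate([681, 858, 0]) mirror([1, 0, 0]) rotate([0, atan2(285, 684), 0]) cube([40, 44, 741]);


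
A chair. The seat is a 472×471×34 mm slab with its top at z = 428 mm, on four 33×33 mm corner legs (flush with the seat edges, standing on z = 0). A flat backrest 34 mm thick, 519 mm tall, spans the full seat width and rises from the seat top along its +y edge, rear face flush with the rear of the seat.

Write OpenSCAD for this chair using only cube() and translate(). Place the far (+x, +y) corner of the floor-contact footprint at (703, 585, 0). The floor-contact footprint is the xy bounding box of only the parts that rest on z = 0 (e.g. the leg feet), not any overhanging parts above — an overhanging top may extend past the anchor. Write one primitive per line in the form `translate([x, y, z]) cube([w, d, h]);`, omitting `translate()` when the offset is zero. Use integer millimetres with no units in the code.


translate([231, 114, 394]) cube([472, 471, 34]);
translate([231, 114, 0]) cube([33, 33, 394]);
translate([670, 114, 0]) cube([33, 33, 394]);
translate([231, 552, 0]) cube([33, 33, 394]);
translate([670, 552, 0]) cube([33, 33, 394]);
translate([231, 551, 428]) cube([472, 34, 519]);


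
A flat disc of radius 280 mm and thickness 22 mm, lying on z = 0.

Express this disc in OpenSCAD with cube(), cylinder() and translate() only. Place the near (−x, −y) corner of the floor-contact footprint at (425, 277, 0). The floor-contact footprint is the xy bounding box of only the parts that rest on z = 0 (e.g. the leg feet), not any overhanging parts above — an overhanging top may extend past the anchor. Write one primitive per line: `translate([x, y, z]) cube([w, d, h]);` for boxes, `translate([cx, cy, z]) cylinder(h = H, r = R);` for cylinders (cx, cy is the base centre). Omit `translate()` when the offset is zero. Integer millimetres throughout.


translate([705, 557, 0]) cylinder(h = 22, r = 280);


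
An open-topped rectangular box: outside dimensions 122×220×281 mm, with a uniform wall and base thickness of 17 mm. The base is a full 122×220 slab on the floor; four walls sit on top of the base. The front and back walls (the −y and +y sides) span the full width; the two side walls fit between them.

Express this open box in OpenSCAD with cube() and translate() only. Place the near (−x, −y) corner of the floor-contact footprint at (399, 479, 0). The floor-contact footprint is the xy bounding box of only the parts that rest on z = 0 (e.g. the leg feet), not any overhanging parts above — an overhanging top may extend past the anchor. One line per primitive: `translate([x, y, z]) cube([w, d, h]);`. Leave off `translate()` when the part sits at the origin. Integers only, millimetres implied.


translate([399, 479, 0]) cube([122, 220, 17]);
translate([399, 479, 17]) cube([122, 17, 264]);
translate([399, 682, 17]) cube([122, 17, 264]);
translate([399, 496, 17]) cube([17, 186, 264]);
translate([504, 496, 17]) cube([17, 186, 264]);


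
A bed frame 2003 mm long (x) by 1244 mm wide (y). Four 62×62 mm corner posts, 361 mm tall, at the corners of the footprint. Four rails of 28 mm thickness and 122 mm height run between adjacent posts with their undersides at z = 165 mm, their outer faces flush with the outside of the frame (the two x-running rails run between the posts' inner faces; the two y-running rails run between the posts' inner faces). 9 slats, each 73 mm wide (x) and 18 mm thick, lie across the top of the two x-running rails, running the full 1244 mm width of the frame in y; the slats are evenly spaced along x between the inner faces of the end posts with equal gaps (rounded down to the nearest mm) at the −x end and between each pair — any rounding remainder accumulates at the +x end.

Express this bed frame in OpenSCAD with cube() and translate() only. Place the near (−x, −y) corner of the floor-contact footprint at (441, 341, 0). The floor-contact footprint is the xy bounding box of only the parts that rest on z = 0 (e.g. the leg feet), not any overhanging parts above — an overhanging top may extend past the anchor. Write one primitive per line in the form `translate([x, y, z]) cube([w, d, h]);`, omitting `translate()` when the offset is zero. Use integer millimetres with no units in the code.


// slat z = rail_z + rail_h = 165 + 122 = 287
// slat gap = ⌊(1879 − 9·73) / 10⌋ = 122
translate([441, 341, 0]) cube([62, 62, 361]);
translate([441, 1523, 0]) cube([62, 62, 361]);
translate([2382, 341, 0]) cube([62, 62, 361]);
translate([2382, 1523, 0]) cube([62, 62, 361]);
translate([503, 341, 165]) cube([1879, 28, 122]);
translate([503, 1557, 165]) cube([1879, 28, 122]);
translate([441, 403, 165]) cube([28, 1120, 122]);
translate([2416, 403, 165]) cube([28, 1120, 122]);
translate([625, 341, 287]) cube([73, 1244, 18]);
translate([820, 341, 287]) cube([73, 1244, 18]);
translate([1015, 341, 287]) cube([73, 1244, 18]);
translate([1210, 341, 287]) cube([73, 1244, 18]);
translate([1405, 341, 287]) cube([73, 1244, 18]);
translate([1600, 341, 287]) cube([73, 1244, 18]);
translate([1795, 341, 287]) cube([73, 1244, 18]);
translate([1990, 341, 287]) cube([73, 1244, 18]);
translate([2185, 341, 287]) cube([73, 1244, 18]);


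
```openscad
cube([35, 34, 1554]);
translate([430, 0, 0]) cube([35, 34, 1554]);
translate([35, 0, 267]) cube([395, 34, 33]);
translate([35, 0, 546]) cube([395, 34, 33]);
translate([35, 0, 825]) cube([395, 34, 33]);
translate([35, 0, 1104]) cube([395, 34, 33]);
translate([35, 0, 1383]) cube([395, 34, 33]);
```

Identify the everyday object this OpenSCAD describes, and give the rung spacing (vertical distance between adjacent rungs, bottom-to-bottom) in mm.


A ladder. The rung spacing is 279 mm.

Two tall 35×34 posts with 5 short bars between them — a ladder. Adjacent rungs sit at z = 267 and z = 546, so the spacing is 546 − 267 = 279 mm.


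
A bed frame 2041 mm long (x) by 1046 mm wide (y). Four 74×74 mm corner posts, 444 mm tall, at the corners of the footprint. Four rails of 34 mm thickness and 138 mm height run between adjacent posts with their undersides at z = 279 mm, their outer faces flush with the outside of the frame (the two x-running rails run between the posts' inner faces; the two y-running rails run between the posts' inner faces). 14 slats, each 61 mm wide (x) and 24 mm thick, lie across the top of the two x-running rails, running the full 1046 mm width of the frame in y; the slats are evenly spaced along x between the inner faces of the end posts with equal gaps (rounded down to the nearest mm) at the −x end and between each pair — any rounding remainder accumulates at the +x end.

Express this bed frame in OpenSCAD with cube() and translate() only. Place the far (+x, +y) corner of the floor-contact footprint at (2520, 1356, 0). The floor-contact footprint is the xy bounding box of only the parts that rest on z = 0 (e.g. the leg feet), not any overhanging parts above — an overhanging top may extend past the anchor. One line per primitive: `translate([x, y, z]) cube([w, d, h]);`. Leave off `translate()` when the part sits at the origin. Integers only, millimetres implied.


translate([479, 310, 0]) cube([74, 74, 444]);
translate([479, 1282, 0]) cube([74, 74, 444]);
translate([2446, 310, 0]) cube([74, 74, 444]);
translate([2446, 1282, 0]) cube([74, 74, 444]);
translate([553, 310, 279]) cube([1893, 34, 138]);
translate([553, 1322, 279]) cube([1893, 34, 138]);
translate([479, 384, 279]) cube([34, 898, 138]);
translate([2486, 384, 279]) cube([34, 898, 138]);
translate([622, 310, 417]) cube([61, 1046, 24]);
translate([752, 310, 417]) cube([61, 1046, 24]);
translate([882, 310, 417]) cube([61, 1046, 24]);
translate([1012, 310, 417]) cube([61, 1046, 24]);
translate([1142, 310, 417]) cube([61, 1046, 24]);
translate([1272, 310, 417]) cube([61, 1046, 24]);
translate([1402, 310, 417]) cube([61, 1046, 24]);
translate([1532, 310, 417]) cube([61, 1046, 24]);
translate([1662, 310, 417]) cube([61, 1046, 24]);
translate([1792, 310, 417]) cube([61, 1046, 24]);
translate([1922, 310, 417]) cube([61, 1046, 24]);
translate([2052, 310, 417]) cube([61, 1046, 24]);
translate([2182, 310, 417]) cube([61, 1046, 24]);
translate([2312, 310, 417]) cube([61, 1046, 24]);


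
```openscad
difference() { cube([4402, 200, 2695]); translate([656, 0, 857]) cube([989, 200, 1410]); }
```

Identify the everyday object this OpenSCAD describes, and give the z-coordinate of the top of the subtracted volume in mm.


A wall with a window opening. The window head height is 2267 mm.

A wall with a rectangular opening subtracted — a window. Sill at z = 857, opening 1410 mm tall, so the head is at 857 + 1410 = 2267 mm.


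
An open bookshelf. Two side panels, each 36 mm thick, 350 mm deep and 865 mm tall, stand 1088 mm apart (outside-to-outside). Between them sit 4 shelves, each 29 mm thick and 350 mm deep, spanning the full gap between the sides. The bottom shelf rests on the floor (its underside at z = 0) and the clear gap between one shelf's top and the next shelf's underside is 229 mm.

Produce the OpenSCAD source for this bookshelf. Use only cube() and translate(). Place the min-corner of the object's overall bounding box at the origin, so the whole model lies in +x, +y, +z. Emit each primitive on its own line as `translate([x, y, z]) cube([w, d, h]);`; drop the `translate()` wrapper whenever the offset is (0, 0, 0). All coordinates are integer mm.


cube([36, 350, 865]);
translate([1052, 0, 0]) cube([36, 350, 865]);
translate([36, 0, 0]) cube([1016, 350, 29]);
translate([36, 0, 258]) cube([1016, 350, 29]);
translate([36, 0, 516]) cube([1016, 350, 29]);
translate([36, 0, 774]) cube([1016, 350, 29]);


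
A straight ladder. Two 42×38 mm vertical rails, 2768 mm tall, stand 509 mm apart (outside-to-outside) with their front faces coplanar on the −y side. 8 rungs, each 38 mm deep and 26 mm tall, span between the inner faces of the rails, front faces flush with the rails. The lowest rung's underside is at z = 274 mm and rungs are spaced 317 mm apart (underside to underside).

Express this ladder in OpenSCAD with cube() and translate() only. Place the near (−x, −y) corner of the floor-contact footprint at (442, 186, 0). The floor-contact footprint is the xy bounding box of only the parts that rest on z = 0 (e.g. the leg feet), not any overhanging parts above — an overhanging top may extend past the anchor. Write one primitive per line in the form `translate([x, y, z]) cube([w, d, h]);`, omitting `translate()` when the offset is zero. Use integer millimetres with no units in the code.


translate([442, 186, 0]) cube([42, 38, 2768]);
translate([909, 186, 0]) cube([42, 38, 2768]);
translate([484, 186, 274]) cube([425, 38, 26]);
translate([484, 186, 591]) cube([425, 38, 26]);
translate([484, 186, 908]) cube([425, 38, 26]);
translate([484, 186, 1225]) cube([425, 38, 26]);
translate([484, 186, 1542]) cube([425, 38, 26]);
translate([484, 186, 1859]) cube([425, 38, 26]);
translate([484, 186, 2176]) cube([425, 38, 26]);
translate([484, 186, 2493]) cube([425, 38, 26]);


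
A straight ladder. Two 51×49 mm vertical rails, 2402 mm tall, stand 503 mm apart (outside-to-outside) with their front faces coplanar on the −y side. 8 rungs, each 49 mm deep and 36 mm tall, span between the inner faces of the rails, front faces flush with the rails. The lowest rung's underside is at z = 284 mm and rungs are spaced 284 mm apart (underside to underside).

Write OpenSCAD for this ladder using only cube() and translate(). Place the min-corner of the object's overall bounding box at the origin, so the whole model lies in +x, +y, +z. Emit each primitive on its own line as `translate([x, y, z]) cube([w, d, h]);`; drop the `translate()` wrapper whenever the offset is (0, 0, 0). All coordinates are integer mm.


cube([51, 49, 2402]);
translate([452, 0, 0]) cube([51, 49, 2402]);
translate([51, 0, 284]) cube([401, 49, 36]);
translate([51, 0, 568]) cube([401, 49, 36]);
translate([51, 0, 852]) cube([401, 49, 36]);
translate([51, 0, 1136]) cube([401, 49, 36]);
translate([51, 0, 1420]) cube([401, 49, 36]);
translate([51, 0, 1704]) cube([401, 49, 36]);
translate([51, 0, 1988]) cube([401, 49, 36]);
translate([51, 0, 2272]) cube([401, 49, 36]);


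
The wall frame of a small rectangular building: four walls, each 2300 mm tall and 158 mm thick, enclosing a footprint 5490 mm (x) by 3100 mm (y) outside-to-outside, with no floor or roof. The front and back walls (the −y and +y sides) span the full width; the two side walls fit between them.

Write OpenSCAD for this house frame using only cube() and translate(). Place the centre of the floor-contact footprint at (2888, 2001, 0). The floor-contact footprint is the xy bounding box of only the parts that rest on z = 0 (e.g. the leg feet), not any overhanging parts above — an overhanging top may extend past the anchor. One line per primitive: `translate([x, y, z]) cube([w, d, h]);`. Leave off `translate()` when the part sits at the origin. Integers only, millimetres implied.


translate([143, 451, 0]) cube([5490, 158, 2300]);
translate([143, 3393, 0]) cube([5490, 158, 2300]);
translate([143, 609, 0]) cube([158, 2784, 2300]);
translate([5475, 609, 0]) cube([158, 2784, 2300]);


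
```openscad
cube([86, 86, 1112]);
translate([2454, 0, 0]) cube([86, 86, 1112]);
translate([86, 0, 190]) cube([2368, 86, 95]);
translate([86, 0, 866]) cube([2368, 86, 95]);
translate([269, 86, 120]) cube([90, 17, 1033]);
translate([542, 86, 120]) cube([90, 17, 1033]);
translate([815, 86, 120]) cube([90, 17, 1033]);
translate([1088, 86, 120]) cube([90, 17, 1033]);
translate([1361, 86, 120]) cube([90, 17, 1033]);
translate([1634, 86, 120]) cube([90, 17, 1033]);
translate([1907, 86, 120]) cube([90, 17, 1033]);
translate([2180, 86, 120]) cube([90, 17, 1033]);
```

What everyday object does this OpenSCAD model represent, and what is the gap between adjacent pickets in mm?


A fence section. The picket gap is 183 mm.

Two posts, two rails, 8 pickets — a fence section. Span 2368 mm holds 8 pickets of 90 mm with 9 equal gaps: ⌊(2368 − 8·90) / 9⌋ = 183 mm.


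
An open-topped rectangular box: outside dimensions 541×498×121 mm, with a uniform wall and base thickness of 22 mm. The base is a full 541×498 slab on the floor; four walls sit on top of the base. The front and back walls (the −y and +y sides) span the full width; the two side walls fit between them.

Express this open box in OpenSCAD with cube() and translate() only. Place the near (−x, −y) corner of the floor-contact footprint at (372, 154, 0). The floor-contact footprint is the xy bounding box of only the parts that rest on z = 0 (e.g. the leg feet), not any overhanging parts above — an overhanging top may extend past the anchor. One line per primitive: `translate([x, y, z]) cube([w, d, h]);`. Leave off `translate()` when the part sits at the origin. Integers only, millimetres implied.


translate([372, 154, 0]) cube([541, 498, 22]);
translate([372, 154, 22]) cube([541, 22, 99]);
translate([372, 630, 22]) cube([541, 22, 99]);
translate([372, 176, 22]) cube([22, 454, 99]);
translate([891, 176, 22]) cube([22, 454, 99]);


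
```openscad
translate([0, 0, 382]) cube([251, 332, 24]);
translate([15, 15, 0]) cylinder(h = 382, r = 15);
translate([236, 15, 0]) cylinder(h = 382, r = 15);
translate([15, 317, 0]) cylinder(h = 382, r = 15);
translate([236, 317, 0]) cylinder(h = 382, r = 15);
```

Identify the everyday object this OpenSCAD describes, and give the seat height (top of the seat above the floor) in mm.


A stool. The seat height is 406 mm.

A 251×332×24 slab at z = 382 on four corner cylinders — a stool. The seat top is 382 + 24 = 406 mm.


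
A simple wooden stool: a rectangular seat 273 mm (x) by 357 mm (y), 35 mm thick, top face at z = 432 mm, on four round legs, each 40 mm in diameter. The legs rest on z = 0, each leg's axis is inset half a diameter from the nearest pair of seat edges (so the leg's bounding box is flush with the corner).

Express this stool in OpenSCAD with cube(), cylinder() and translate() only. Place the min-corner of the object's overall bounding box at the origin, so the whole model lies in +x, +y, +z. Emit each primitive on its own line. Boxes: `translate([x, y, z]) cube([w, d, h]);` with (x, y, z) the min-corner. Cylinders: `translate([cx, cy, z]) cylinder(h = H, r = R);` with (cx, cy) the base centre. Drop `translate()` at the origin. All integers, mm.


// leg_h = 432 - 35 = 397
translate([0, 0, 397]) cube([273, 357, 35]);
translate([20, 20, 0]) cylinder(h = 397, r = 20);
translate([253, 20, 0]) cylinder(h = 397, r = 20);
translate([20, 337, 0]) cylinder(h = 397, r = 20);
translate([253, 337, 0]) cylinder(h = 397, r = 20);


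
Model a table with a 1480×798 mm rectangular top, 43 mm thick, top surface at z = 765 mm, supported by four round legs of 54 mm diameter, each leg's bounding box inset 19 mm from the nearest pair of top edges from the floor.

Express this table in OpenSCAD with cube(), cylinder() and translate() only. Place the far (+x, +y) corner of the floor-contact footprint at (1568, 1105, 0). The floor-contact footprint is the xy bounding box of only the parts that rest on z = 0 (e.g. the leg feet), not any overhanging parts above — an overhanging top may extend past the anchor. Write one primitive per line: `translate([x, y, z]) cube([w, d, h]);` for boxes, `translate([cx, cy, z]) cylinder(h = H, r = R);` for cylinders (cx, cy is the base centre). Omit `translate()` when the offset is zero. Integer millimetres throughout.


translate([107, 326, 722]) cube([1480, 798, 43]);
translate([153, 372, 0]) cylinder(h = 722, r = 27);
translate([1541, 372, 0]) cylinder(h = 722, r = 27);
translate([153, 1078, 0]) cylinder(h = 722, r = 27);
translate([1541, 1078, 0]) cylinder(h = 722, r = 27);


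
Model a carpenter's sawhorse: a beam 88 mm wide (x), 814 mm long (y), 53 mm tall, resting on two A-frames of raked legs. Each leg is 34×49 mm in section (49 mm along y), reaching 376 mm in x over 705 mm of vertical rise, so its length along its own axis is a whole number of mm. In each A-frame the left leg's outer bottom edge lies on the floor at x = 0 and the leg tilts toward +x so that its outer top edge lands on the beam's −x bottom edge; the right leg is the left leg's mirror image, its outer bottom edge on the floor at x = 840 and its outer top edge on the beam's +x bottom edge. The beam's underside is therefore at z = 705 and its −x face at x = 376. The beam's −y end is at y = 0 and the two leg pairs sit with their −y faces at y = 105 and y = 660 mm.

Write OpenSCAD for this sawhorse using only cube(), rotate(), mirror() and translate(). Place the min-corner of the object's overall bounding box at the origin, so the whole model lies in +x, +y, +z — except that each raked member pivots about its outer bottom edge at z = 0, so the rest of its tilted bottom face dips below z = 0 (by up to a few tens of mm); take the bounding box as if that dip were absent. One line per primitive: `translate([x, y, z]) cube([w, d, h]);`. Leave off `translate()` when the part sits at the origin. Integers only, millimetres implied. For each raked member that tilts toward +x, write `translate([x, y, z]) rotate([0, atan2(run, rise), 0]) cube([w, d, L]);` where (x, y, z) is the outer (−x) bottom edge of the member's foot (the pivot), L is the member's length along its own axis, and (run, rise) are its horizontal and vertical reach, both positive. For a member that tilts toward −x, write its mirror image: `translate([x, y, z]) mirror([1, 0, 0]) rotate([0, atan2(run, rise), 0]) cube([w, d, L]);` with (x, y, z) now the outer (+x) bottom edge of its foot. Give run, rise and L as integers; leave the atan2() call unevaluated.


translate([376, 0, 705]) cube([88, 814, 53]);
translate([0, 105, 0]) rotate([0, atan2(376, 705), 0]) cube([34, 49, 799]);
translate([840, 105, 0]) mirror([1, 0, 0]) rotate([0, atan2(376, 705), 0]) cube([34, 49, 799]);
translate([0, 660, 0]) rotate([0, atan2(376, 705), 0]) cube([34, 49, 799]);
translate([840, 660, 0]) mirror([1, 0, 0]) rotate([0, atan2(376, 705), 0]) cube([34, 49, 799]);


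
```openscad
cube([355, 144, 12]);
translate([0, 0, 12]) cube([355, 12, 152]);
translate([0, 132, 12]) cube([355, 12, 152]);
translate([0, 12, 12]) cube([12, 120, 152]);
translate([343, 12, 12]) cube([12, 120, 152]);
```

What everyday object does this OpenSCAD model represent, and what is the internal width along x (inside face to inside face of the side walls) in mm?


An open box. The internal width is 331 mm.

A 355×144 base slab with four walls standing on it — an open box. The base is 355 mm wide and the walls are 12 mm thick, so the internal width is 355 − 2 × 12 = 331 mm.


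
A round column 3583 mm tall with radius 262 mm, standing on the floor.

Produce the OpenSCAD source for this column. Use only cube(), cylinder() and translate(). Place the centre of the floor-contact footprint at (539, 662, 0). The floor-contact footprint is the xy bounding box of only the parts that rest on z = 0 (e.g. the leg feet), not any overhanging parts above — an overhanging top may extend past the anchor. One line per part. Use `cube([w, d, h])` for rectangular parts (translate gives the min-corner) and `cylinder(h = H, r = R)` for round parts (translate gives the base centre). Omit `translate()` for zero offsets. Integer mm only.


translate([539, 662, 0]) cylinder(h = 3583, r = 262);


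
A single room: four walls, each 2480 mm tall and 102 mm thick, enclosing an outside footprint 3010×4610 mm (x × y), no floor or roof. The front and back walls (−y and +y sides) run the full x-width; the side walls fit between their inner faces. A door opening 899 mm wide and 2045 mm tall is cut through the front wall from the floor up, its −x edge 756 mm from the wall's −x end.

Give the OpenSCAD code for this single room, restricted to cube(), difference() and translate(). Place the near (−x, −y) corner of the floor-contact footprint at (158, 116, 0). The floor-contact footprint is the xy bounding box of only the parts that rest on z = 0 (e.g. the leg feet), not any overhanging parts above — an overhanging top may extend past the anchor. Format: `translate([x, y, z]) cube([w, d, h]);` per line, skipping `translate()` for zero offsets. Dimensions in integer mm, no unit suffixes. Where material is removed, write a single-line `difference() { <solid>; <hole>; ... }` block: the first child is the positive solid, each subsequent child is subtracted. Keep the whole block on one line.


difference() { translate([158, 116, 0]) cube([3010, 102, 2480]); translate([914, 116, 0]) cube([899, 102, 2045]); }
translate([158, 4624, 0]) cube([3010, 102, 2480]);
translate([158, 218, 0]) cube([102, 4406, 2480]);
translate([3066, 218, 0]) cube([102, 4406, 2480]);


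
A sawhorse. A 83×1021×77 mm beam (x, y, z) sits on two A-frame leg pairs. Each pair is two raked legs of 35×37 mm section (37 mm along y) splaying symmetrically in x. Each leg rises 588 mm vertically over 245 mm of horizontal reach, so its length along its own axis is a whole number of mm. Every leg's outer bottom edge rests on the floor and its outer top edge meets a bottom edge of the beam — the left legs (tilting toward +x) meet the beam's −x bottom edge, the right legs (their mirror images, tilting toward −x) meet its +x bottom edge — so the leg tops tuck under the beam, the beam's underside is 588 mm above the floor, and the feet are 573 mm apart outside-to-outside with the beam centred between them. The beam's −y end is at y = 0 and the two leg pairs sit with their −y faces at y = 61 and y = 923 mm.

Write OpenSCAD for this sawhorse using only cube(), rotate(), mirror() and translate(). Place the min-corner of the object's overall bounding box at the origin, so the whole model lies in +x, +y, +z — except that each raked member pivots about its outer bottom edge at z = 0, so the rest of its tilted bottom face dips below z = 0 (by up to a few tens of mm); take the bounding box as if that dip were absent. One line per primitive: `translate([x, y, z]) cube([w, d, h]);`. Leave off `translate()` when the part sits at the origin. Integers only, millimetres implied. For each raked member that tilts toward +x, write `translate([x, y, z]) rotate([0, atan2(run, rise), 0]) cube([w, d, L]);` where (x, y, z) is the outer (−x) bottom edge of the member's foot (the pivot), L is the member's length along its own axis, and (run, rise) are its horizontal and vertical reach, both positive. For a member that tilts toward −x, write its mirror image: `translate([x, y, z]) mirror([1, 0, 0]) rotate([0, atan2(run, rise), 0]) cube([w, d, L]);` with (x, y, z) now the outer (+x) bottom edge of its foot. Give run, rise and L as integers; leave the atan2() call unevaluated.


// leg length = √(245² + 588²) = 637
// right-leg outer foot x = 2·245 + 83 = 573
// beam min-corner = (245, 0, 588)
translate([245, 0, 588]) cube([83, 1021, 77]);
translate([0, 61, 0]) rotate([0, atan2(245, 588), 0]) cube([35, 37, 637]);
translate([573, 61, 0]) mirror([1, 0, 0]) rotate([0, atan2(245, 588), 0]) cube([35, 37, 637]);
translate([0, 923, 0]) rotate([0, atan2(245, 588), 0]) cube([35, 37, 637]);
translate([573, 923, 0]) mirror([1, 0, 0]) rotate([0, atan2(245, 588), 0]) cube([35, 37, 637]);


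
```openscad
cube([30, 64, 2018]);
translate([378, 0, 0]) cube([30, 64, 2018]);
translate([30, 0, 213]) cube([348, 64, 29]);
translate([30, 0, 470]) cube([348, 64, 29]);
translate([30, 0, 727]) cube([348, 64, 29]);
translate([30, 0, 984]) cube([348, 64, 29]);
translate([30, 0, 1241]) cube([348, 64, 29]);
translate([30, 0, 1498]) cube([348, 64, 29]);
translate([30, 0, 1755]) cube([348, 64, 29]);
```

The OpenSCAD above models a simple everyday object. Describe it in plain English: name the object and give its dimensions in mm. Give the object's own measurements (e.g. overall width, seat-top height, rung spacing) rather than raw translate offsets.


A straight ladder. Two 30×64 mm vertical rails, 2018 mm tall, stand 408 mm apart (outside-to-outside) with their front faces coplanar on the −y side. 7 rungs, each 64 mm deep and 29 mm tall, span between the inner faces of the rails, front faces flush with the rails. The lowest rung's underside is at z = 213 mm and rungs are spaced 257 mm apart (underside to underside).


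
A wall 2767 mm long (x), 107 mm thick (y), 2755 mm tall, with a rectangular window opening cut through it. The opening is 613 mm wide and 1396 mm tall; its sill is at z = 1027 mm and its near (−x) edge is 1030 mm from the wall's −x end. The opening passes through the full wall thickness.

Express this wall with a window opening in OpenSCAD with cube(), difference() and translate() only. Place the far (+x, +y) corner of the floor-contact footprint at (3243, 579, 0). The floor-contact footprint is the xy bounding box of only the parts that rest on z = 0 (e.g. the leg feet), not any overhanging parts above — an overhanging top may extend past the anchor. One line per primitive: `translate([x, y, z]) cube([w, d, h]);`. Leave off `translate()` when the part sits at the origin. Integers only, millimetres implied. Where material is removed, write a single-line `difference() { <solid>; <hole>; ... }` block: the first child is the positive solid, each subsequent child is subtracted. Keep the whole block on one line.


difference() { translate([476, 472, 0]) cube([2767, 107, 2755]); translate([1506, 472, 1027]) cube([613, 107, 1396]); }


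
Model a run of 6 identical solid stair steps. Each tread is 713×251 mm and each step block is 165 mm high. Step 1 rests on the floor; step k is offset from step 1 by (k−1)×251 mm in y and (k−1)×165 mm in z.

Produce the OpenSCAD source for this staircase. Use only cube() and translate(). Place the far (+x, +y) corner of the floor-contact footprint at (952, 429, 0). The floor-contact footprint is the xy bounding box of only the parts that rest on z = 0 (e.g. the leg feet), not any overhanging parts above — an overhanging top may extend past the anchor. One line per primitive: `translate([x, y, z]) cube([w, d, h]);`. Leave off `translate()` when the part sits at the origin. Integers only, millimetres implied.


translate([239, 178, 0]) cube([713, 251, 165]);
translate([239, 429, 165]) cube([713, 251, 165]);
translate([239, 680, 330]) cube([713, 251, 165]);
translate([239, 931, 495]) cube([713, 251, 165]);
translate([239, 1182, 660]) cube([713, 251, 165]);
translate([239, 1433, 825]) cube([713, 251, 165]);


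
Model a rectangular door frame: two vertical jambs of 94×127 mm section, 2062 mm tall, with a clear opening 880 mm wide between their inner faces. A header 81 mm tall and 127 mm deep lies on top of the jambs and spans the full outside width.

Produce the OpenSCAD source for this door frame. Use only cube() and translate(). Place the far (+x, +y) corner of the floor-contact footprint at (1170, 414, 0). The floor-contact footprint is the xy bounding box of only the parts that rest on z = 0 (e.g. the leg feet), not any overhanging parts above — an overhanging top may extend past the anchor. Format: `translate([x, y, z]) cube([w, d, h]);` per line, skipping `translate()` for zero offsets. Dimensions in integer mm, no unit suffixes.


translate([102, 287, 0]) cube([94, 127, 2062]);
translate([1076, 287, 0]) cube([94, 127, 2062]);
translate([102, 287, 2062]) cube([1068, 127, 81]);
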